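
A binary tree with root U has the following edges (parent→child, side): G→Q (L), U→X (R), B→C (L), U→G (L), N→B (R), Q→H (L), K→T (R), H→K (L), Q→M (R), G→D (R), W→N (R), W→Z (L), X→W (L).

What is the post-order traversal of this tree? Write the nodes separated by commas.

T, K, H, M, Q, D, G, Z, C, B, N, W, X, U

Post-order visits the left subtree, then the right subtree, then the node.
At U: go left to G.
  At G: go left to Q.
    At Q: go left to H.
      At H: go left to K.
        At K: no left child.
        At K: go right to T.
          T is a leaf — visit T.
        Visit K.
      At H: no right child.
      Visit H.
    At Q: go right to M.
      M is a leaf — visit M.
    Visit Q.
  At G: go right to D.
    D is a leaf — visit D.
  Visit G.
At U: go right to X.
  At X: go left to W.
    At W: go left to Z.
      Z is a leaf — visit Z.
    At W: go right to N.
      At N: no left child.
      At N: go right to B.
        At B: go left to C.
          C is a leaf — visit C.
        At B: no right child.
        Visit B.
      Visit N.
    Visit W.
  At X: no right child.
  Visit X.
Visit U.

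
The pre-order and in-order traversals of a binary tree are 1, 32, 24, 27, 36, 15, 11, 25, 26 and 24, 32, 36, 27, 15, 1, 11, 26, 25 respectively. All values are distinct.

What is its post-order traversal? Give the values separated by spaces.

The first element of pre-order is the root; it splits in-order into left and right subtrees.
Root 1: left subtree has 5 nodes {24, 32, 36, 27, 15}, right has 3 {11, 26, 25}.
  Root 32: left subtree has 1 node {24}, right has 3 {36, 27, 15}.
    Root 27: left subtree has 1 node {36}, right has 1 {15}.
  Root 11: left subtree has 0 nodes { }, right has 2 {26, 25}.
    Root 25: left subtree has 1 node {26}, right has 0 { }.

24 36 15 27 32 26 25 11 1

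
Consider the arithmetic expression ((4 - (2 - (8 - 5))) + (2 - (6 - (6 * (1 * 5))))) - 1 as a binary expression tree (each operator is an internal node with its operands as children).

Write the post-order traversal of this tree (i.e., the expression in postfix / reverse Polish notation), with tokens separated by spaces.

4 2 8 5 - - - 2 6 6 1 5 * * - - + 1 -

Post-order on an expression tree gives postfix notation: for each operator, emit left operand, right operand, then the operator.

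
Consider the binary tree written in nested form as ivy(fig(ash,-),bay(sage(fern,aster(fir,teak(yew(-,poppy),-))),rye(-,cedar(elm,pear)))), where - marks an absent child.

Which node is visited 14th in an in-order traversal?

cedar

In-order visits the left subtree, then the node, then the right subtree.
At ivy: go left to fig.
  At fig: go left to ash.
    ash is a leaf — visit ash.
  Visit fig.
  At fig: no right child.
Visit ivy.
At ivy: go right to bay.
  At bay: go left to sage.
    At sage: go left to fern.
      fern is a leaf — visit fern.
    Visit sage.
    At sage: go right to aster.
      At aster: go left to fir.
        fir is a leaf — visit fir.
      Visit aster.
      At aster: go right to teak.
        At teak: go left to yew.
          At yew: no left child.
          Visit yew.
          At yew: go right to poppy.
            poppy is a leaf — visit poppy.
        Visit teak.
        At teak: no right child.
  Visit bay.
  At bay: go right to rye.
    At rye: no left child.
    Visit rye.
    At rye: go right to cedar.
      At cedar: go left to elm.
        elm is a leaf — visit elm.
      Visit cedar.
      At cedar: go right to pear.
        pear is a leaf — visit pear.
Full in-order sequence: ash, fig, ivy, fern, sage, fir, aster, yew, poppy, teak, bay, rye, elm, cedar, pear.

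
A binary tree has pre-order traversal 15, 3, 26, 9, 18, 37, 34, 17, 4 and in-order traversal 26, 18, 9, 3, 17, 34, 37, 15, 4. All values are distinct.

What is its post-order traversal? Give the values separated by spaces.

The first element of pre-order is the root; it splits in-order into left and right subtrees.
Root 15: left subtree has 7 nodes {26, 18, 9, 3, 17, 34, 37}, right has 1 {4}.
  Root 3: left subtree has 3 nodes {26, 18, 9}, right has 3 {17, 34, 37}.
    Root 26: left subtree has 0 nodes { }, right has 2 {18, 9}.
      Root 9: left subtree has 1 node {18}, right has 0 { }.
    Root 37: left subtree has 2 nodes {17, 34}, right has 0 { }.
      Root 34: left subtree has 1 node {17}, right has 0 { }.

18 9 26 17 34 37 3 4 15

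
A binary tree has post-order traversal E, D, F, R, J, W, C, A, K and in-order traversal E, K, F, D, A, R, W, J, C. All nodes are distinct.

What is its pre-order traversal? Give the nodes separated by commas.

K, E, A, F, D, C, W, R, J

The last element of post-order is the root; it splits in-order into left and right subtrees.
Root K: left subtree has 1 node {E}, right has 7 {F, D, A, R, W, J, C}.
  Root A: left subtree has 2 nodes {F, D}, right has 4 {R, W, J, C}.
    Root F: left subtree has 0 nodes { }, right has 1 {D}.
    Root C: left subtree has 3 nodes {R, W, J}, right has 0 { }.
      Root W: left subtree has 1 node {R}, right has 1 {J}.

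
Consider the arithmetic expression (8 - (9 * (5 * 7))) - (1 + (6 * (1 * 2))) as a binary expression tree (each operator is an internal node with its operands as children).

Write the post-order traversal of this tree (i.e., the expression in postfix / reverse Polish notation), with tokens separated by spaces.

Post-order on an expression tree gives postfix notation: for each operator, emit left operand, right operand, then the operator.

8 9 5 7 * * - 1 6 1 2 * * + -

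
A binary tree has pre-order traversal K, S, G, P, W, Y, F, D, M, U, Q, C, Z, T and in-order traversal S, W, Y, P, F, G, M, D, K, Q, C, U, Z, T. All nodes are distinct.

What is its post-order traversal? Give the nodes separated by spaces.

Y W F P M D G S C Q T Z U K

The first element of pre-order is the root; it splits in-order into left and right subtrees.
Root K: left subtree has 8 nodes {S, W, Y, P, F, G, M, D}, right has 5 {Q, C, U, Z, T}.
  Root S: left subtree has 0 nodes { }, right has 7 {W, Y, P, F, G, M, D}.
    Root G: left subtree has 4 nodes {W, Y, P, F}, right has 2 {M, D}.
      Root P: left subtree has 2 nodes {W, Y}, right has 1 {F}.
        Root W: left subtree has 0 nodes { }, right has 1 {Y}.
      Root D: left subtree has 1 node {M}, right has 0 { }.
  Root U: left subtree has 2 nodes {Q, C}, right has 2 {Z, T}.
    Root Q: left subtree has 0 nodes { }, right has 1 {C}.
    Root Z: left subtree has 0 nodes { }, right has 1 {T}.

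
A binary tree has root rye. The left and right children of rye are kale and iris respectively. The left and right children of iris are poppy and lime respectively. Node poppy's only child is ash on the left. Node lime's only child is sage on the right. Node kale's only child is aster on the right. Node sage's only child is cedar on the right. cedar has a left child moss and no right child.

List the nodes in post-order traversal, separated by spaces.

aster kale ash poppy moss cedar sage lime iris rye

Post-order visits the left subtree, then the right subtree, then the node.
At rye: go left to kale.
  At kale: no left child.
  At kale: go right to aster.
    aster is a leaf — visit aster.
  Visit kale.
At rye: go right to iris.
  At iris: go left to poppy.
    At poppy: go left to ash.
      ash is a leaf — visit ash.
    At poppy: no right child.
    Visit poppy.
  At iris: go right to lime.
    At lime: no left child.
    At lime: go right to sage.
      At sage: no left child.
      At sage: go right to cedar.
        At cedar: go left to moss.
          moss is a leaf — visit moss.
        At cedar: no right child.
        Visit cedar.
      Visit sage.
    Visit lime.
  Visit iris.
Visit rye.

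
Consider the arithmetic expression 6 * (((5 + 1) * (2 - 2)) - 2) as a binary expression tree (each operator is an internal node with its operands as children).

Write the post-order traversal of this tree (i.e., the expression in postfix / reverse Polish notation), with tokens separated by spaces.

6 5 1 + 2 2 - * 2 - *

Post-order on an expression tree gives postfix notation: for each operator, emit left operand, right operand, then the operator.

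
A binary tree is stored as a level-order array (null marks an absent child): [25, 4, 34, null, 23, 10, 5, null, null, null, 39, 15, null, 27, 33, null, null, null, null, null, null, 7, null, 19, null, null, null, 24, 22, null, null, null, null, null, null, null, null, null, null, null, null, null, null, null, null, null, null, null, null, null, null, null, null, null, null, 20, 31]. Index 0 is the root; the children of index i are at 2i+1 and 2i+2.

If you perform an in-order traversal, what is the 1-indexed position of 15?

In-order visits the left subtree, then the node, then the right subtree.
At 25: go left to 4.
  At 4: no left child.
  Visit 4.
  At 4: go right to 23.
    At 23: no left child.
    Visit 23.
    At 23: go right to 39.
      At 39: go left to 7.
        7 is a leaf — visit 7.
      Visit 39.
      At 39: no right child.
Visit 25.
At 25: go right to 34.
  At 34: go left to 10.
    At 10: go left to 15.
      At 15: go left to 19.
        19 is a leaf — visit 19.
      Visit 15.
      At 15: no right child.
    Visit 10.
    At 10: no right child.
  Visit 34.
  At 34: go right to 5.
    At 5: go left to 27.
      At 27: go left to 24.
        At 24: go left to 20.
          20 is a leaf — visit 20.
        Visit 24.
        At 24: go right to 31.
          31 is a leaf — visit 31.
      Visit 27.
      At 27: go right to 22.
        22 is a leaf — visit 22.
    Visit 5.
    At 5: go right to 33.
      33 is a leaf — visit 33.
Full in-order sequence: 4, 23, 7, 39, 25, 19, 15, 10, 34, 20, 24, 31, 27, 22, 5, 33.

7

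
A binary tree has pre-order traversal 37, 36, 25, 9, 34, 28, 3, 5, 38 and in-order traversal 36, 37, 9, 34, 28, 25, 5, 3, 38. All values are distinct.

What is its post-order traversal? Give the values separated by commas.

36, 28, 34, 9, 5, 38, 3, 25, 37

The first element of pre-order is the root; it splits in-order into left and right subtrees.
Root 37: left subtree has 1 node {36}, right has 7 {9, 34, 28, 25, 5, 3, 38}.
  Root 25: left subtree has 3 nodes {9, 34, 28}, right has 3 {5, 3, 38}.
    Root 9: left subtree has 0 nodes { }, right has 2 {34, 28}.
      Root 34: left subtree has 0 nodes { }, right has 1 {28}.
    Root 3: left subtree has 1 node {5}, right has 1 {38}.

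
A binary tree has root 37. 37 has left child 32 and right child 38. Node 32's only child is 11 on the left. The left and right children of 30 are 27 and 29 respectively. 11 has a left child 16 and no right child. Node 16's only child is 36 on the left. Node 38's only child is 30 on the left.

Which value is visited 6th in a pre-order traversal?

Pre-order visits the node, then its left subtree, then its right subtree.
Visit 37.
At 37: go left to 32.
  Visit 32.
  At 32: go left to 11.
    Visit 11.
    At 11: go left to 16.
      Visit 16.
      At 16: go left to 36.
        36 is a leaf — visit 36.
      At 16: no right child.
    At 11: no right child.
  At 32: no right child.
At 37: go right to 38.
  Visit 38.
  At 38: go left to 30.
    Visit 30.
    At 30: go left to 27.
      27 is a leaf — visit 27.
    At 30: go right to 29.
      29 is a leaf — visit 29.
  At 38: no right child.
Full pre-order sequence: 37, 32, 11, 16, 36, 38, 30, 27, 29.

38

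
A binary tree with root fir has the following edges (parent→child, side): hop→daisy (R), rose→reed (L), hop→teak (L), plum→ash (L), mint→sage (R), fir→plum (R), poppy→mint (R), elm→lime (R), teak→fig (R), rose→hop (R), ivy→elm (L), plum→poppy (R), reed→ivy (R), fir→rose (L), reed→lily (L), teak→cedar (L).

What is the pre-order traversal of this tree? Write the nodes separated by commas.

Pre-order visits the node, then its left subtree, then its right subtree.
Visit fir.
At fir: go left to rose.
  Visit rose.
  At rose: go left to reed.
    Visit reed.
    At reed: go left to lily.
      lily is a leaf — visit lily.
    At reed: go right to ivy.
      Visit ivy.
      At ivy: go left to elm.
        Visit elm.
        At elm: no left child.
        At elm: go right to lime.
          lime is a leaf — visit lime.
      At ivy: no right child.
  At rose: go right to hop.
    Visit hop.
    At hop: go left to teak.
      Visit teak.
      At teak: go left to cedar.
        cedar is a leaf — visit cedar.
      At teak: go right to fig.
        fig is a leaf — visit fig.
    At hop: go right to daisy.
      daisy is a leaf — visit daisy.
At fir: go right to plum.
  Visit plum.
  At plum: go left to ash.
    ash is a leaf — visit ash.
  At plum: go right to poppy.
    Visit poppy.
    At poppy: no left child.
    At poppy: go right to mint.
      Visit mint.
      At mint: no left child.
      At mint: go right to sage.
        sage is a leaf — visit sage.

fir, rose, reed, lily, ivy, elm, lime, hop, teak, cedar, fig, daisy, plum, ash, poppy, mint, sage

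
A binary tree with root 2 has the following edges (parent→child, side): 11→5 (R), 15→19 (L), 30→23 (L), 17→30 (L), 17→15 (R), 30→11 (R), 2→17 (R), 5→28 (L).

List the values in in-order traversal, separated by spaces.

2 23 30 11 28 5 17 19 15

In-order visits the left subtree, then the node, then the right subtree.
At 2: no left child.
Visit 2.
At 2: go right to 17.
  At 17: go left to 30.
    At 30: go left to 23.
      23 is a leaf — visit 23.
    Visit 30.
    At 30: go right to 11.
      At 11: no left child.
      Visit 11.
      At 11: go right to 5.
        At 5: go left to 28.
          28 is a leaf — visit 28.
        Visit 5.
        At 5: no right child.
  Visit 17.
  At 17: go right to 15.
    At 15: go left to 19.
      19 is a leaf — visit 19.
    Visit 15.
    At 15: no right child.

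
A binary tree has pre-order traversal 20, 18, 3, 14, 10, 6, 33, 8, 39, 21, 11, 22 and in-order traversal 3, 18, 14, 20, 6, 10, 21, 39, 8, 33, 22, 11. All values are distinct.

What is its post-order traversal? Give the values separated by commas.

3, 14, 18, 6, 21, 39, 8, 22, 11, 33, 10, 20

The first element of pre-order is the root; it splits in-order into left and right subtrees.
Root 20: left subtree has 3 nodes {3, 18, 14}, right has 8 {6, 10, 21, 39, 8, 33, 22, 11}.
  Root 18: left subtree has 1 node {3}, right has 1 {14}.
  Root 10: left subtree has 1 node {6}, right has 6 {21, 39, 8, 33, 22, 11}.
    Root 33: left subtree has 3 nodes {21, 39, 8}, right has 2 {22, 11}.
      Root 8: left subtree has 2 nodes {21, 39}, right has 0 { }.
        Root 39: left subtree has 1 node {21}, right has 0 { }.
      Root 11: left subtree has 1 node {22}, right has 0 { }.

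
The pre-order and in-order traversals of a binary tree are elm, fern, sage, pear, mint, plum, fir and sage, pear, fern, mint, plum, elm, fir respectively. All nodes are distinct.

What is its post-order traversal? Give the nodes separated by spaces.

The first element of pre-order is the root; it splits in-order into left and right subtrees.
Root elm: left subtree has 5 nodes {sage, pear, fern, mint, plum}, right has 1 {fir}.
  Root fern: left subtree has 2 nodes {sage, pear}, right has 2 {mint, plum}.
    Root sage: left subtree has 0 nodes { }, right has 1 {pear}.
    Root mint: left subtree has 0 nodes { }, right has 1 {plum}.

pear sage plum mint fern fir elm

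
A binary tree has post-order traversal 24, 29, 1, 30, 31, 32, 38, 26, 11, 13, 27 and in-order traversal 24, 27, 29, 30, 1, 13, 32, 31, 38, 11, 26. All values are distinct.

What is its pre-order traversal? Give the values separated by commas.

The last element of post-order is the root; it splits in-order into left and right subtrees.
Root 27: left subtree has 1 node {24}, right has 9 {29, 30, 1, 13, 32, 31, 38, 11, 26}.
  Root 13: left subtree has 3 nodes {29, 30, 1}, right has 5 {32, 31, 38, 11, 26}.
    Root 30: left subtree has 1 node {29}, right has 1 {1}.
    Root 11: left subtree has 3 nodes {32, 31, 38}, right has 1 {26}.
      Root 38: left subtree has 2 nodes {32, 31}, right has 0 { }.
        Root 32: left subtree has 0 nodes { }, right has 1 {31}.

27, 24, 13, 30, 29, 1, 11, 38, 32, 31, 26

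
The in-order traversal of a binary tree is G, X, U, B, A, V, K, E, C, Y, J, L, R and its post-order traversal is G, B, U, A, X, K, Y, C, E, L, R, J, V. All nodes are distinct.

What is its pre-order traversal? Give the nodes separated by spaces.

V X G A U B J E K C Y R L

The last element of post-order is the root; it splits in-order into left and right subtrees.
Root V: left subtree has 5 nodes {G, X, U, B, A}, right has 7 {K, E, C, Y, J, L, R}.
  Root X: left subtree has 1 node {G}, right has 3 {U, B, A}.
    Root A: left subtree has 2 nodes {U, B}, right has 0 { }.
      Root U: left subtree has 0 nodes { }, right has 1 {B}.
  Root J: left subtree has 4 nodes {K, E, C, Y}, right has 2 {L, R}.
    Root E: left subtree has 1 node {K}, right has 2 {C, Y}.
      Root C: left subtree has 0 nodes { }, right has 1 {Y}.
    Root R: left subtree has 1 node {L}, right has 0 { }.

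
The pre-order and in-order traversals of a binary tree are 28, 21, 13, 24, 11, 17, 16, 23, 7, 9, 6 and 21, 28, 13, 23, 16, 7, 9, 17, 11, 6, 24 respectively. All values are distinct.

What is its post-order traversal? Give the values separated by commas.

The first element of pre-order is the root; it splits in-order into left and right subtrees.
Root 28: left subtree has 1 node {21}, right has 9 {13, 23, 16, 7, 9, 17, 11, 6, 24}.
  Root 13: left subtree has 0 nodes { }, right has 8 {23, 16, 7, 9, 17, 11, 6, 24}.
    Root 24: left subtree has 7 nodes {23, 16, 7, 9, 17, 11, 6}, right has 0 { }.
      Root 11: left subtree has 5 nodes {23, 16, 7, 9, 17}, right has 1 {6}.
        Root 17: left subtree has 4 nodes {23, 16, 7, 9}, right has 0 { }.
          Root 16: left subtree has 1 node {23}, right has 2 {7, 9}.
            Root 7: left subtree has 0 nodes { }, right has 1 {9}.

21, 23, 9, 7, 16, 17, 6, 11, 24, 13, 28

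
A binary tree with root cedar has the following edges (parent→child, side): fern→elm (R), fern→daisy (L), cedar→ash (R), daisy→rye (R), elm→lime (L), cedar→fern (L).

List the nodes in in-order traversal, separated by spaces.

In-order visits the left subtree, then the node, then the right subtree.
At cedar: go left to fern.
  At fern: go left to daisy.
    At daisy: no left child.
    Visit daisy.
    At daisy: go right to rye.
      rye is a leaf — visit rye.
  Visit fern.
  At fern: go right to elm.
    At elm: go left to lime.
      lime is a leaf — visit lime.
    Visit elm.
    At elm: no right child.
Visit cedar.
At cedar: go right to ash.
  ash is a leaf — visit ash.

daisy rye fern lime elm cedar ash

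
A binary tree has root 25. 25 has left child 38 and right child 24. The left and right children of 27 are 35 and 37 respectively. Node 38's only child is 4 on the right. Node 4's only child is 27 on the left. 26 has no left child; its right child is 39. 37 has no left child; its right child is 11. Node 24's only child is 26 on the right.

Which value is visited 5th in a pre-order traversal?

35

Pre-order visits the node, then its left subtree, then its right subtree.
Visit 25.
At 25: go left to 38.
  Visit 38.
  At 38: no left child.
  At 38: go right to 4.
    Visit 4.
    At 4: go left to 27.
      Visit 27.
      At 27: go left to 35.
        35 is a leaf — visit 35.
      At 27: go right to 37.
        Visit 37.
        At 37: no left child.
        At 37: go right to 11.
          11 is a leaf — visit 11.
    At 4: no right child.
At 25: go right to 24.
  Visit 24.
  At 24: no left child.
  At 24: go right to 26.
    Visit 26.
    At 26: no left child.
    At 26: go right to 39.
      39 is a leaf — visit 39.
Full pre-order sequence: 25, 38, 4, 27, 35, 37, 11, 24, 26, 39.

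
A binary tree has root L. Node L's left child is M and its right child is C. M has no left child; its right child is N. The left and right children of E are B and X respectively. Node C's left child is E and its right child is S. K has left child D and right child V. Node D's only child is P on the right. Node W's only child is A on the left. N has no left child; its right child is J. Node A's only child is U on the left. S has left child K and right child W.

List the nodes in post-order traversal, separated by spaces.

Post-order visits the left subtree, then the right subtree, then the node.
At L: go left to M.
  At M: no left child.
  At M: go right to N.
    At N: no left child.
    At N: go right to J.
      J is a leaf — visit J.
    Visit N.
  Visit M.
At L: go right to C.
  At C: go left to E.
    At E: go left to B.
      B is a leaf — visit B.
    At E: go right to X.
      X is a leaf — visit X.
    Visit E.
  At C: go right to S.
    At S: go left to K.
      At K: go left to D.
        At D: no left child.
        At D: go right to P.
          P is a leaf — visit P.
        Visit D.
      At K: go right to V.
        V is a leaf — visit V.
      Visit K.
    At S: go right to W.
      At W: go left to A.
        At A: go left to U.
          U is a leaf — visit U.
        At A: no right child.
        Visit A.
      At W: no right child.
      Visit W.
    Visit S.
  Visit C.
Visit L.

J N M B X E P D V K U A W S C L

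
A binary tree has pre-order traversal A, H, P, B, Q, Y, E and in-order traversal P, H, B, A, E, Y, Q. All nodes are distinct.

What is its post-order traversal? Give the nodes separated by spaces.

P B H E Y Q A

The first element of pre-order is the root; it splits in-order into left and right subtrees.
Root A: left subtree has 3 nodes {P, H, B}, right has 3 {E, Y, Q}.
  Root H: left subtree has 1 node {P}, right has 1 {B}.
  Root Q: left subtree has 2 nodes {E, Y}, right has 0 { }.
    Root Y: left subtree has 1 node {E}, right has 0 { }.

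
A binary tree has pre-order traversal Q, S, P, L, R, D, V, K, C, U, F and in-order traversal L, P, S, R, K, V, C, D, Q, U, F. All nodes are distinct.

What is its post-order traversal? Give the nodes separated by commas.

L, P, K, C, V, D, R, S, F, U, Q

The first element of pre-order is the root; it splits in-order into left and right subtrees.
Root Q: left subtree has 8 nodes {L, P, S, R, K, V, C, D}, right has 2 {U, F}.
  Root S: left subtree has 2 nodes {L, P}, right has 5 {R, K, V, C, D}.
    Root P: left subtree has 1 node {L}, right has 0 { }.
    Root R: left subtree has 0 nodes { }, right has 4 {K, V, C, D}.
      Root D: left subtree has 3 nodes {K, V, C}, right has 0 { }.
        Root V: left subtree has 1 node {K}, right has 1 {C}.
  Root U: left subtree has 0 nodes { }, right has 1 {F}.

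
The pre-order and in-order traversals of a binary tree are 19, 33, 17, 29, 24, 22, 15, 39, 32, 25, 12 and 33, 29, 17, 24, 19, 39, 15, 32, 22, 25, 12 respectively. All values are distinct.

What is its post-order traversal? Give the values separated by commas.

The first element of pre-order is the root; it splits in-order into left and right subtrees.
Root 19: left subtree has 4 nodes {33, 29, 17, 24}, right has 6 {39, 15, 32, 22, 25, 12}.
  Root 33: left subtree has 0 nodes { }, right has 3 {29, 17, 24}.
    Root 17: left subtree has 1 node {29}, right has 1 {24}.
  Root 22: left subtree has 3 nodes {39, 15, 32}, right has 2 {25, 12}.
    Root 15: left subtree has 1 node {39}, right has 1 {32}.
    Root 25: left subtree has 0 nodes { }, right has 1 {12}.

29, 24, 17, 33, 39, 32, 15, 12, 25, 22, 19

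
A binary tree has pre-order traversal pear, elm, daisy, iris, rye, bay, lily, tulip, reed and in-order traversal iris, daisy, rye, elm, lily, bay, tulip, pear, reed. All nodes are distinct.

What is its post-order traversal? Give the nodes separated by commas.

The first element of pre-order is the root; it splits in-order into left and right subtrees.
Root pear: left subtree has 7 nodes {iris, daisy, rye, elm, lily, bay, tulip}, right has 1 {reed}.
  Root elm: left subtree has 3 nodes {iris, daisy, rye}, right has 3 {lily, bay, tulip}.
    Root daisy: left subtree has 1 node {iris}, right has 1 {rye}.
    Root bay: left subtree has 1 node {lily}, right has 1 {tulip}.

iris, rye, daisy, lily, tulip, bay, elm, reed, pear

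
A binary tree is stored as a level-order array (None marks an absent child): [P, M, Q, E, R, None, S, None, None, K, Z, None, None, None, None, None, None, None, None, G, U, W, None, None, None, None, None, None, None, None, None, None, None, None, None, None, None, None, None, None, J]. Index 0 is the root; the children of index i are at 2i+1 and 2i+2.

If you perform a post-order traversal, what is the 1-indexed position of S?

10

Post-order visits the left subtree, then the right subtree, then the node.
At P: go left to M.
  At M: go left to E.
    E is a leaf — visit E.
  At M: go right to R.
    At R: go left to K.
      At K: go left to G.
        At G: no left child.
        At G: go right to J.
          J is a leaf — visit J.
        Visit G.
      At K: go right to U.
        U is a leaf — visit U.
      Visit K.
    At R: go right to Z.
      At Z: go left to W.
        W is a leaf — visit W.
      At Z: no right child.
      Visit Z.
    Visit R.
  Visit M.
At P: go right to Q.
  At Q: no left child.
  At Q: go right to S.
    S is a leaf — visit S.
  Visit Q.
Visit P.
Full post-order sequence: E, J, G, U, K, W, Z, R, M, S, Q, P.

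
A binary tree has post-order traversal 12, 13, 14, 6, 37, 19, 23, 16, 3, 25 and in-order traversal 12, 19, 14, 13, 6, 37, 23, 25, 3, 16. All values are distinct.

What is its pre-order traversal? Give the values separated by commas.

25, 23, 19, 12, 37, 6, 14, 13, 3, 16

The last element of post-order is the root; it splits in-order into left and right subtrees.
Root 25: left subtree has 7 nodes {12, 19, 14, 13, 6, 37, 23}, right has 2 {3, 16}.
  Root 23: left subtree has 6 nodes {12, 19, 14, 13, 6, 37}, right has 0 { }.
    Root 19: left subtree has 1 node {12}, right has 4 {14, 13, 6, 37}.
      Root 37: left subtree has 3 nodes {14, 13, 6}, right has 0 { }.
        Root 6: left subtree has 2 nodes {14, 13}, right has 0 { }.
          Root 14: left subtree has 0 nodes { }, right has 1 {13}.
  Root 3: left subtree has 0 nodes { }, right has 1 {16}.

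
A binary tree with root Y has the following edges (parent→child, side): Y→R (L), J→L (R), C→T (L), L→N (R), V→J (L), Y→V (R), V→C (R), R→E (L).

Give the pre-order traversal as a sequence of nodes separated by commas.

Y, R, E, V, J, L, N, C, T

Pre-order visits the node, then its left subtree, then its right subtree.
Visit Y.
At Y: go left to R.
  Visit R.
  At R: go left to E.
    E is a leaf — visit E.
  At R: no right child.
At Y: go right to V.
  Visit V.
  At V: go left to J.
    Visit J.
    At J: no left child.
    At J: go right to L.
      Visit L.
      At L: no left child.
      At L: go right to N.
        N is a leaf — visit N.
  At V: go right to C.
    Visit C.
    At C: go left to T.
      T is a leaf — visit T.
    At C: no right child.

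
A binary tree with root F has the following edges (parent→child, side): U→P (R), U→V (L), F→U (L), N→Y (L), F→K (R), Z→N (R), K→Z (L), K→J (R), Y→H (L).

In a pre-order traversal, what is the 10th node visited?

J

Pre-order visits the node, then its left subtree, then its right subtree.
Visit F.
At F: go left to U.
  Visit U.
  At U: go left to V.
    V is a leaf — visit V.
  At U: go right to P.
    P is a leaf — visit P.
At F: go right to K.
  Visit K.
  At K: go left to Z.
    Visit Z.
    At Z: no left child.
    At Z: go right to N.
      Visit N.
      At N: go left to Y.
        Visit Y.
        At Y: go left to H.
          H is a leaf — visit H.
        At Y: no right child.
      At N: no right child.
  At K: go right to J.
    J is a leaf — visit J.
Full pre-order sequence: F, U, V, P, K, Z, N, Y, H, J.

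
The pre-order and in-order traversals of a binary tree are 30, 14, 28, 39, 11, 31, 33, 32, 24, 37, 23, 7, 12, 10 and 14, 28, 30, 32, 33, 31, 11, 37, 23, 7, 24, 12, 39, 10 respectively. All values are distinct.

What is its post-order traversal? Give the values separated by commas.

The first element of pre-order is the root; it splits in-order into left and right subtrees.
Root 30: left subtree has 2 nodes {14, 28}, right has 11 {32, 33, 31, 11, 37, 23, 7, 24, 12, 39, 10}.
  Root 14: left subtree has 0 nodes { }, right has 1 {28}.
  Root 39: left subtree has 9 nodes {32, 33, 31, 11, 37, 23, 7, 24, 12}, right has 1 {10}.
    Root 11: left subtree has 3 nodes {32, 33, 31}, right has 5 {37, 23, 7, 24, 12}.
      Root 31: left subtree has 2 nodes {32, 33}, right has 0 { }.
        Root 33: left subtree has 1 node {32}, right has 0 { }.
      Root 24: left subtree has 3 nodes {37, 23, 7}, right has 1 {12}.
        Root 37: left subtree has 0 nodes { }, right has 2 {23, 7}.
          Root 23: left subtree has 0 nodes { }, right has 1 {7}.

28, 14, 32, 33, 31, 7, 23, 37, 12, 24, 11, 10, 39, 30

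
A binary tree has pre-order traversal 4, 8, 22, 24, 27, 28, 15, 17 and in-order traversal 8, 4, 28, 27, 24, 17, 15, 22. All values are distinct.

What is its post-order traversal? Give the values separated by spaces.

The first element of pre-order is the root; it splits in-order into left and right subtrees.
Root 4: left subtree has 1 node {8}, right has 6 {28, 27, 24, 17, 15, 22}.
  Root 22: left subtree has 5 nodes {28, 27, 24, 17, 15}, right has 0 { }.
    Root 24: left subtree has 2 nodes {28, 27}, right has 2 {17, 15}.
      Root 27: left subtree has 1 node {28}, right has 0 { }.
      Root 15: left subtree has 1 node {17}, right has 0 { }.

8 28 27 17 15 24 22 4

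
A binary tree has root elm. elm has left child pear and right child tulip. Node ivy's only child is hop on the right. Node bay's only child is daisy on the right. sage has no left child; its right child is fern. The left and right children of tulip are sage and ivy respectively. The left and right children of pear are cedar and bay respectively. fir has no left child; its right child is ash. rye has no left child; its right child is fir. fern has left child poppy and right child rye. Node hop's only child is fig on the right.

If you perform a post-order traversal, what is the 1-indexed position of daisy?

2

Post-order visits the left subtree, then the right subtree, then the node.
At elm: go left to pear.
  At pear: go left to cedar.
    cedar is a leaf — visit cedar.
  At pear: go right to bay.
    At bay: no left child.
    At bay: go right to daisy.
      daisy is a leaf — visit daisy.
    Visit bay.
  Visit pear.
At elm: go right to tulip.
  At tulip: go left to sage.
    At sage: no left child.
    At sage: go right to fern.
      At fern: go left to poppy.
        poppy is a leaf — visit poppy.
      At fern: go right to rye.
        At rye: no left child.
        At rye: go right to fir.
          At fir: no left child.
          At fir: go right to ash.
            ash is a leaf — visit ash.
          Visit fir.
        Visit rye.
      Visit fern.
    Visit sage.
  At tulip: go right to ivy.
    At ivy: no left child.
    At ivy: go right to hop.
      At hop: no left child.
      At hop: go right to fig.
        fig is a leaf — visit fig.
      Visit hop.
    Visit ivy.
  Visit tulip.
Visit elm.
Full post-order sequence: cedar, daisy, bay, pear, poppy, ash, fir, rye, fern, sage, fig, hop, ivy, tulip, elm.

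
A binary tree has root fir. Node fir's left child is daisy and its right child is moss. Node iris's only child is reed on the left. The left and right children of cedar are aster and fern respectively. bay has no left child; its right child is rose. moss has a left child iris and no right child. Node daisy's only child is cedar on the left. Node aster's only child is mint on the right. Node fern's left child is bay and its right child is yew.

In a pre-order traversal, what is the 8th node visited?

Pre-order visits the node, then its left subtree, then its right subtree.
Visit fir.
At fir: go left to daisy.
  Visit daisy.
  At daisy: go left to cedar.
    Visit cedar.
    At cedar: go left to aster.
      Visit aster.
      At aster: no left child.
      At aster: go right to mint.
        mint is a leaf — visit mint.
    At cedar: go right to fern.
      Visit fern.
      At fern: go left to bay.
        Visit bay.
        At bay: no left child.
        At bay: go right to rose.
          rose is a leaf — visit rose.
      At fern: go right to yew.
        yew is a leaf — visit yew.
  At daisy: no right child.
At fir: go right to moss.
  Visit moss.
  At moss: go left to iris.
    Visit iris.
    At iris: go left to reed.
      reed is a leaf — visit reed.
    At iris: no right child.
  At moss: no right child.
Full pre-order sequence: fir, daisy, cedar, aster, mint, fern, bay, rose, yew, moss, iris, reed.

rose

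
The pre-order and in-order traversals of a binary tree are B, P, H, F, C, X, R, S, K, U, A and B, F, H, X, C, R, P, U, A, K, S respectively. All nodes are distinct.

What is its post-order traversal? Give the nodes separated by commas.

The first element of pre-order is the root; it splits in-order into left and right subtrees.
Root B: left subtree has 0 nodes { }, right has 10 {F, H, X, C, R, P, U, A, K, S}.
  Root P: left subtree has 5 nodes {F, H, X, C, R}, right has 4 {U, A, K, S}.
    Root H: left subtree has 1 node {F}, right has 3 {X, C, R}.
      Root C: left subtree has 1 node {X}, right has 1 {R}.
    Root S: left subtree has 3 nodes {U, A, K}, right has 0 { }.
      Root K: left subtree has 2 nodes {U, A}, right has 0 { }.
        Root U: left subtree has 0 nodes { }, right has 1 {A}.

F, X, R, C, H, A, U, K, S, P, B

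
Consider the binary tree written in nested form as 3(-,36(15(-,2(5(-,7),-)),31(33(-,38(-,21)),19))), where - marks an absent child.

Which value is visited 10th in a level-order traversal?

7

Level-order visits nodes level by level from the root, left to right within each level.
Level 0: 3
Level 1: 36
Level 2: 15, 31
Level 3: 2, 33, 19
Level 4: 5, 38
Level 5: 7, 21
Full level-order sequence: 3, 36, 15, 31, 2, 33, 19, 5, 38, 7, 21.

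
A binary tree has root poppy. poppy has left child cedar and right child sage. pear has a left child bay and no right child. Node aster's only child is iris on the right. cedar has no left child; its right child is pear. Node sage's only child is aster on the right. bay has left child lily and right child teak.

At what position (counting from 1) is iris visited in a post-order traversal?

6

Post-order visits the left subtree, then the right subtree, then the node.
At poppy: go left to cedar.
  At cedar: no left child.
  At cedar: go right to pear.
    At pear: go left to bay.
      At bay: go left to lily.
        lily is a leaf — visit lily.
      At bay: go right to teak.
        teak is a leaf — visit teak.
      Visit bay.
    At pear: no right child.
    Visit pear.
  Visit cedar.
At poppy: go right to sage.
  At sage: no left child.
  At sage: go right to aster.
    At aster: no left child.
    At aster: go right to iris.
      iris is a leaf — visit iris.
    Visit aster.
  Visit sage.
Visit poppy.
Full post-order sequence: lily, teak, bay, pear, cedar, iris, aster, sage, poppy.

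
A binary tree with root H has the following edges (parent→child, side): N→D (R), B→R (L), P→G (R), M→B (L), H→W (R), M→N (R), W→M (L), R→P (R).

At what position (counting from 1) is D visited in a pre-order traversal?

Pre-order visits the node, then its left subtree, then its right subtree.
Visit H.
At H: no left child.
At H: go right to W.
  Visit W.
  At W: go left to M.
    Visit M.
    At M: go left to B.
      Visit B.
      At B: go left to R.
        Visit R.
        At R: no left child.
        At R: go right to P.
          Visit P.
          At P: no left child.
          At P: go right to G.
            G is a leaf — visit G.
      At B: no right child.
    At M: go right to N.
      Visit N.
      At N: no left child.
      At N: go right to D.
        D is a leaf — visit D.
  At W: no right child.
Full pre-order sequence: H, W, M, B, R, P, G, N, D.

9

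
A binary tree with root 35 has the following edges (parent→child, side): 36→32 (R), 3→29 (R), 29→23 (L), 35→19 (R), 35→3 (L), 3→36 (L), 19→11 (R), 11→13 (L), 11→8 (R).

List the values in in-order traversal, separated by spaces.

36 32 3 23 29 35 19 13 11 8

In-order visits the left subtree, then the node, then the right subtree.
At 35: go left to 3.
  At 3: go left to 36.
    At 36: no left child.
    Visit 36.
    At 36: go right to 32.
      32 is a leaf — visit 32.
  Visit 3.
  At 3: go right to 29.
    At 29: go left to 23.
      23 is a leaf — visit 23.
    Visit 29.
    At 29: no right child.
Visit 35.
At 35: go right to 19.
  At 19: no left child.
  Visit 19.
  At 19: go right to 11.
    At 11: go left to 13.
      13 is a leaf — visit 13.
    Visit 11.
    At 11: go right to 8.
      8 is a leaf — visit 8.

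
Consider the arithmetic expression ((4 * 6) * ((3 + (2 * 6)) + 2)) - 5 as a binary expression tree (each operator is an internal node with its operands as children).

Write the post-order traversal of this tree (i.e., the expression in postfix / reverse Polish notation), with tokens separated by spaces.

Post-order on an expression tree gives postfix notation: for each operator, emit left operand, right operand, then the operator.

4 6 * 3 2 6 * + 2 + * 5 -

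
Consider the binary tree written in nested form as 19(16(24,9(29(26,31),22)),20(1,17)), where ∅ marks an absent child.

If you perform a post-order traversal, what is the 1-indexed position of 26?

Post-order visits the left subtree, then the right subtree, then the node.
At 19: go left to 16.
  At 16: go left to 24.
    24 is a leaf — visit 24.
  At 16: go right to 9.
    At 9: go left to 29.
      At 29: go left to 26.
        26 is a leaf — visit 26.
      At 29: go right to 31.
        31 is a leaf — visit 31.
      Visit 29.
    At 9: go right to 22.
      22 is a leaf — visit 22.
    Visit 9.
  Visit 16.
At 19: go right to 20.
  At 20: go left to 1.
    1 is a leaf — visit 1.
  At 20: go right to 17.
    17 is a leaf — visit 17.
  Visit 20.
Visit 19.
Full post-order sequence: 24, 26, 31, 29, 22, 9, 16, 1, 17, 20, 19.

2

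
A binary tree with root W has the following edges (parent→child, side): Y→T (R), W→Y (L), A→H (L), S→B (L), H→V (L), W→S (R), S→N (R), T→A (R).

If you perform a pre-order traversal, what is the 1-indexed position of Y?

Pre-order visits the node, then its left subtree, then its right subtree.
Visit W.
At W: go left to Y.
  Visit Y.
  At Y: no left child.
  At Y: go right to T.
    Visit T.
    At T: no left child.
    At T: go right to A.
      Visit A.
      At A: go left to H.
        Visit H.
        At H: go left to V.
          V is a leaf — visit V.
        At H: no right child.
      At A: no right child.
At W: go right to S.
  Visit S.
  At S: go left to B.
    B is a leaf — visit B.
  At S: go right to N.
    N is a leaf — visit N.
Full pre-order sequence: W, Y, T, A, H, V, S, B, N.

2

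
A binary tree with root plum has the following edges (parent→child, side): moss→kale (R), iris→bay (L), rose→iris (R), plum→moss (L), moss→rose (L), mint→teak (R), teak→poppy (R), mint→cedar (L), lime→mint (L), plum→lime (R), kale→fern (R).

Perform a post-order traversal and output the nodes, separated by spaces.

bay iris rose fern kale moss cedar poppy teak mint lime plum

Post-order visits the left subtree, then the right subtree, then the node.
At plum: go left to moss.
  At moss: go left to rose.
    At rose: no left child.
    At rose: go right to iris.
      At iris: go left to bay.
        bay is a leaf — visit bay.
      At iris: no right child.
      Visit iris.
    Visit rose.
  At moss: go right to kale.
    At kale: no left child.
    At kale: go right to fern.
      fern is a leaf — visit fern.
    Visit kale.
  Visit moss.
At plum: go right to lime.
  At lime: go left to mint.
    At mint: go left to cedar.
      cedar is a leaf — visit cedar.
    At mint: go right to teak.
      At teak: no left child.
      At teak: go right to poppy.
        poppy is a leaf — visit poppy.
      Visit teak.
    Visit mint.
  At lime: no right child.
  Visit lime.
Visit plum.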